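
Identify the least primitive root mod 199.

φ(199) = 199 − 1 = 198 = 2 · 3^2 · 11.
g is a primitive root iff g^(198/q) ≢ 1 (mod 199) for each prime q ∈ {2, 3, 11}.
g = 2: 2^99 ≡ 1 — hits 1, so not a primitive root.
g = 3: 3^99 ≡ 198; 3^66 ≡ 106; 3^18 ≡ 125 — none is 1, so 3 is a primitive root.
Hence the least primitive root of 199 is 3.

3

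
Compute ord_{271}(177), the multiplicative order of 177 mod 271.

135

By Lagrange's theorem, ord_271(177) divides φ(271) = 271 − 1 = 270 = 2 · 3^3 · 5.
Divisors of 270: 1, 2, 3, 5, 6, 9, 10, 15, 18, 27, 30, 45, 54, 90, 135, 270.
Test each divisor d:
177^1 ≡ 177 (mod 271)
177^2 ≡ 164 (mod 271)
177^3 ≡ 31 (mod 271)
177^5 ≡ 206 (mod 271)
177^6 ≡ 148 (mod 271)
177^9 ≡ 252 (mod 271)
177^10 ≡ 160 (mod 271)
177^15 ≡ 169 (mod 271)
177^18 ≡ 90 (mod 271)
177^27 ≡ 187 (mod 271)
177^30 ≡ 106 (mod 271)
177^45 ≡ 28 (mod 271)
177^54 ≡ 10 (mod 271)
177^90 ≡ 242 (mod 271)
177^135 ≡ 1 (mod 271) ✓
So ord_271(177) = 135.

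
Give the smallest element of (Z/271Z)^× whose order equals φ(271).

φ(271) = 271 − 1 = 270 = 2 · 3^3 · 5.
g is a primitive root iff g^(270/q) ≢ 1 (mod 271) for each prime q ∈ {2, 3, 5}.
g = 2: 2^135 ≡ 1 — hits 1, so not a primitive root.
g = 3: 3^135 ≡ 270; 3^90 ≡ 1 — hits 1, so not a primitive root.
g = 4: 4^135 ≡ 1 — hits 1, so not a primitive root.
g = 5: 5^135 ≡ 1 — hits 1, so not a primitive root.
g = 6: 6^135 ≡ 270; 6^90 ≡ 242; 6^54 ≡ 10 — none is 1, so 6 is a primitive root.
The smallest primitive root modulo 271 is 6.

6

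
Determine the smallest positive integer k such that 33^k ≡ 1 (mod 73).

72

Since 33 ∈ (Z/73Z)^×, its order divides φ(73) = 73 − 1 = 72 = 2^3 · 3^2.
Divisors of 72: 1, 2, 3, 4, 6, 8, 9, 12, 18, 24, 36, 72.
Evaluate successive powers at the divisors of 72:
33^1 ≡ 33 (mod 73)
33^2 ≡ 67 (mod 73)
33^3 ≡ 21 (mod 73)
33^4 ≡ 36 (mod 73)
33^6 ≡ 3 (mod 73)
33^8 ≡ 55 (mod 73)
33^9 ≡ 63 (mod 73)
33^12 ≡ 9 (mod 73)
33^18 ≡ 27 (mod 73)
33^24 ≡ 8 (mod 73)
33^36 ≡ 72 (mod 73)
33^72 ≡ 1 (mod 73) ✓
The smallest such exponent is 72, so the order of 33 is 72.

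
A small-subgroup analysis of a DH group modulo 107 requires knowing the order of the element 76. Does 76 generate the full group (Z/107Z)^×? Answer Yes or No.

No

φ(107) = 107 − 1 = 106 = 2 · 53.
An element g generates (Z/107Z)^× iff g^(106/q) ≢ 1 (mod 107) for each prime q ∈ {2, 53}.
76^53 ≡ 1 (mod 107)  [q = 2: ≡ 1 ✗]
76^2 ≡ 105 (mod 107)  [q = 53: ≢ 1 ✓]
Since 76^53 ≡ 1, the order of 76 divides 53 < 106, so 76 is not a primitive root.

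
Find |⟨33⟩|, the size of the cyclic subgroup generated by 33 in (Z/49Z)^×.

The order of 33 must divide φ(49) = φ(7^2) = 7·(7−1) = 42 = 2 · 3 · 7.
Divisors of 42: 1, 2, 3, 6, 7, 14, 21, 42.
Evaluate successive powers at the divisors of 42:
33^1 ≡ 33 (mod 49)
33^2 ≡ 11 (mod 49)
33^3 ≡ 20 (mod 49)
33^6 ≡ 8 (mod 49)
33^7 ≡ 19 (mod 49)
33^14 ≡ 18 (mod 49)
33^21 ≡ 48 (mod 49)
33^42 ≡ 1 (mod 49) ✓
Hence ord(33) = 42.

42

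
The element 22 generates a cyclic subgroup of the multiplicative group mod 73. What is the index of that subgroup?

9

ord(22) | φ(73) = 73 − 1 = 72 = 2^3 · 3^2.
Divisors of 72: 1, 2, 3, 4, 6, 8, 9, 12, 18, 24, 36, 72.
Check 22^d mod 73 for each divisor in increasing order:
22^1 ≡ 22 (mod 73)
22^2 ≡ 46 (mod 73)
22^3 ≡ 63 (mod 73)
22^4 ≡ 72 (mod 73)
22^6 ≡ 27 (mod 73)
22^8 ≡ 1 (mod 73) ✓
So ord_73(22) = 8, hence |⟨22⟩| = 8.
Index = |(Z/73Z)^×| / |⟨22⟩| = 72 / 8 = 9.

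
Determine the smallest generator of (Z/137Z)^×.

φ(137) = 137 − 1 = 136 = 2^3 · 17.
g is a primitive root iff g^(136/q) ≢ 1 (mod 137) for each prime q ∈ {2, 17}.
g = 2: 2^68 ≡ 1 — hits 1, so not a primitive root.
g = 3: 3^68 ≡ 136; 3^8 ≡ 122 — none is 1, so 3 is a primitive root.
Hence the least primitive root of 137 is 3.

3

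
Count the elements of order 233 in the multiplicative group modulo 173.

φ(173) = 173 − 1 = 172 = 2^2 · 43.
In a cyclic group of order 172, there are φ(d) elements of order d for each divisor d of 172, and zero for non-divisors.
Here 172 is not a multiple of 233, so there are no elements of order 233.

0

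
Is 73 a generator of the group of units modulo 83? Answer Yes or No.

φ(83) = 83 − 1 = 82 = 2 · 41.
Test 73^(82/q) mod 83 for each prime factor q of 82:
73^41 ≡ 82 (mod 83)  [q = 2: ≢ 1 ✓]
73^2 ≡ 17 (mod 83)  [q = 41: ≢ 1 ✓]
All checks pass, so 73 has order 82 and is a primitive root modulo 83.

Yes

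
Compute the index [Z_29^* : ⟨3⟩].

1

The order of 3 must divide φ(29) = 29 − 1 = 28 = 2^2 · 7.
Divisors of 28: 1, 2, 4, 7, 14, 28.
Test each divisor d:
3^1 ≡ 3 (mod 29)
3^2 ≡ 9 (mod 29)
3^4 ≡ 23 (mod 29)
3^7 ≡ 12 (mod 29)
3^14 ≡ 28 (mod 29)
3^28 ≡ 1 (mod 29) ✓
Thus |⟨3⟩| = ord(3) = 28.
Index = |(Z/29Z)^×| / |⟨3⟩| = 28 / 28 = 1.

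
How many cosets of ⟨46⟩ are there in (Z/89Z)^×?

ord(46) | φ(89) = 89 − 1 = 88 = 2^3 · 11.
Divisors of 88: 1, 2, 4, 8, 11, 22, 44, 88.
Test each divisor d:
46^1 ≡ 46
46^2 ≡ 69
46^4 ≡ 44
46^8 ≡ 67
46^11 ≡ 37
46^22 ≡ 34
46^44 ≡ 88
46^88 ≡ 1
So ord_89(46) = 88, hence |⟨46⟩| = 88.
The index is φ(89) / ord(46) = 88 / 88 = 1.

1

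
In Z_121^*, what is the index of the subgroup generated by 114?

2

The order of 114 must divide φ(121) = φ(11^2) = 11·(11−1) = 110 = 2 · 5 · 11.
Divisors of 110: 1, 2, 5, 10, 11, 22, 55, 110.
Check 114^d mod 121 for each divisor in increasing order:
114^1 ≡ 114 (mod 121)
114^2 ≡ 49 (mod 121)
114^5 ≡ 12 (mod 121)
114^10 ≡ 23 (mod 121)
114^11 ≡ 81 (mod 121)
114^22 ≡ 27 (mod 121)
114^55 ≡ 1 (mod 121) ✓
So ord_121(114) = 55, hence |⟨114⟩| = 55.
The index is φ(121) / ord(114) = 110 / 55 = 2.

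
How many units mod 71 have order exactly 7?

φ(71) = 71 − 1 = 70 = 2 · 5 · 7.
Since (Z/71Z)^× is cyclic of order 70, the number of elements of order d is φ(d) when d | 70 and 0 otherwise.
7 | 70, and φ(7) = 7 − 1 = 6.

6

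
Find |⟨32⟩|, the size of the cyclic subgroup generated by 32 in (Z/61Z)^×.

12

The order of 32 must divide φ(61) = 61 − 1 = 60 = 2^2 · 3 · 5.
Divisors of 60: 1, 2, 3, 4, 5, 6, 10, 12, 15, 20, 30, 60.
Test each divisor d:
32^1 ≡ 32
32^2 ≡ 48
32^3 ≡ 11
32^4 ≡ 47
32^5 ≡ 40
32^6 ≡ 60
32^10 ≡ 14
32^12 ≡ 1
The smallest such exponent is 12, so the order of 32 is 12.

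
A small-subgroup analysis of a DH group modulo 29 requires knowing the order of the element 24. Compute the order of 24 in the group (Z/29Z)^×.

Since 24 ∈ (Z/29Z)^×, its order divides φ(29) = 29 − 1 = 28 = 2^2 · 7.
Divisors of 28: 1, 2, 4, 7, 14, 28.
Test each divisor d:
24^1 ≡ 24 (mod 29)
24^2 ≡ 25 (mod 29)
24^4 ≡ 16 (mod 29)
24^7 ≡ 1 (mod 29) ✓
So ord_29(24) = 7.

7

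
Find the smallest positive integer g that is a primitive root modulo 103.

5

φ(103) = 103 − 1 = 102 = 2 · 3 · 17.
Test candidates g = 2, 3, … against the prime factors q ∈ {2, 3, 17} of φ(103): g is a generator iff g^(102/q) ≢ 1 for every such q.
g = 2: 2^51 ≡ 1 — hits 1, so not a primitive root.
g = 3: 3^51 ≡ 102; 3^34 ≡ 1 — hits 1, so not a primitive root.
g = 4: 4^51 ≡ 1 — hits 1, so not a primitive root.
g = 5: 5^51 ≡ 102; 5^34 ≡ 56; 5^6 ≡ 72 — none is 1, so 5 is a primitive root.
So 5 is the smallest generator of (Z/103Z)^×.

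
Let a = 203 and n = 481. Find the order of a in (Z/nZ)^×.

ord(203) | φ(481) = φ(13·37) = (13−1)·(37−1) = 12·36 = 432 = 2^4 · 3^3.
Divisors of 432: 1, 2, 3, 4, 6, 8, 9, 12, 16, 18, 24, 27, 36, 48, 54, 72, 108, 144, 216, 432.
Evaluate successive powers at the divisors of 432:
203^1 ≡ 203
203^2 ≡ 324
203^3 ≡ 356
203^4 ≡ 118
203^6 ≡ 233
203^8 ≡ 456
203^9 ≡ 216
203^12 ≡ 417
203^16 ≡ 144
203^18 ≡ 480
203^24 ≡ 248
203^27 ≡ 265
203^36 ≡ 1
The smallest such exponent is 36, so the order of 203 is 36.

36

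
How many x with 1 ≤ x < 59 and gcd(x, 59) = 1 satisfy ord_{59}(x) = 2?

φ(59) = 59 − 1 = 58 = 2 · 29.
In a cyclic group of order 58, there are φ(d) elements of order d for each divisor d of 58, and zero for non-divisors.
2 | 58, and φ(2) = 2 − 1 = 1.

1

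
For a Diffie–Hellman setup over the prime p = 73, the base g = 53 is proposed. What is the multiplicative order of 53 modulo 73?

72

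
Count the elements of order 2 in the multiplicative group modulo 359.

φ(359) = 359 − 1 = 358 = 2 · 179.
(Z/359Z)^× is cyclic (|G| = 358); a cyclic group of order m has exactly φ(d) elements of each order d | m, and none otherwise.
2 | 358, and φ(2) = 2 − 1 = 1.

1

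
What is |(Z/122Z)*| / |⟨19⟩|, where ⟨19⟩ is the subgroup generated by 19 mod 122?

2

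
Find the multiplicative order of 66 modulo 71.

By Lagrange's theorem, ord_71(66) divides φ(71) = 71 − 1 = 70 = 2 · 5 · 7.
Divisors of 70: 1, 2, 5, 7, 10, 14, 35, 70.
Check 66^d mod 71 for each divisor in increasing order:
66^1 ≡ 66
66^2 ≡ 25
66^5 ≡ 70
66^7 ≡ 46
66^10 ≡ 1
The smallest such exponent is 10, so the order of 66 is 10.

10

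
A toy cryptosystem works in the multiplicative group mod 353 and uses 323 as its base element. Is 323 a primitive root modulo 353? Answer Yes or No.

No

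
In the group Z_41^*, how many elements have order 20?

φ(41) = 41 − 1 = 40 = 2^3 · 5.
(Z/41Z)^× is cyclic (|G| = 40); a cyclic group of order m has exactly φ(d) elements of each order d | m, and none otherwise.
20 = 2^2 · 5 divides 40, and φ(20) = 8.

8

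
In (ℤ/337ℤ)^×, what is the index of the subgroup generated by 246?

The order of 246 must divide φ(337) = 337 − 1 = 336 = 2^4 · 3 · 7.
Divisors of 336: 1, 2, 3, 4, 6, 7, 8, 12, 14, 16, 21, 24, 28, 42, 48, 56, 84, 112, 168, 336.
Compute 246^d (mod 337) for the divisors d until we hit 1:
246^1 ≡ 246 (mod 337)
246^2 ≡ 193 (mod 337)
246^3 ≡ 298 (mod 337)
246^4 ≡ 179 (mod 337)
246^6 ≡ 173 (mod 337)
246^7 ≡ 96 (mod 337)
246^8 ≡ 26 (mod 337)
246^12 ≡ 273 (mod 337)
246^14 ≡ 117 (mod 337)
246^16 ≡ 2 (mod 337)
246^21 ≡ 111 (mod 337)
246^24 ≡ 52 (mod 337)
246^28 ≡ 209 (mod 337)
246^42 ≡ 189 (mod 337)
246^48 ≡ 8 (mod 337)
246^56 ≡ 208 (mod 337)
246^84 ≡ 336 (mod 337)
246^112 ≡ 128 (mod 337)
246^168 ≡ 1 (mod 337) ✓
Thus |⟨246⟩| = ord(246) = 168.
[(Z/337Z)^× : ⟨246⟩] = 336/168 = 2.

2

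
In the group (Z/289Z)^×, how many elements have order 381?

φ(289) = φ(17^2) = 17·(17−1) = 272 = 2^4 · 17.
Since (Z/289Z)^× is cyclic of order 272, the number of elements of order d is φ(d) when d | 272 and 0 otherwise.
381 does not divide 272, so no element of (Z/289Z)^× has order 381.

0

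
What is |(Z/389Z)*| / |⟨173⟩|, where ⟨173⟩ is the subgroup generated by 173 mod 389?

2

By Lagrange's theorem, ord_389(173) divides φ(389) = 389 − 1 = 388 = 2^2 · 97.
Divisors of 388: 1, 2, 4, 97, 194, 388.
Compute 173^d (mod 389) for the divisors d until we hit 1:
173^1 ≡ 173 (mod 389)
173^2 ≡ 365 (mod 389)
173^4 ≡ 187 (mod 389)
173^97 ≡ 388 (mod 389)
173^194 ≡ 1 (mod 389) ✓
So ord_389(173) = 194, hence |⟨173⟩| = 194.
The index is φ(389) / ord(173) = 388 / 194 = 2.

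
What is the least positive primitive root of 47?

5

φ(47) = 47 − 1 = 46 = 2 · 23.
Test candidates g = 2, 3, … against the prime factors q ∈ {2, 23} of φ(47): g is a generator iff g^(46/q) ≢ 1 for every such q.
g = 2: 2^23 ≡ 1 — hits 1, so not a primitive root.
g = 3: 3^23 ≡ 1 — hits 1, so not a primitive root.
g = 4: 4^23 ≡ 1 — hits 1, so not a primitive root.
g = 5: 5^23 ≡ 46; 5^2 ≡ 25 — none is 1, so 5 is a primitive root.
Hence the least primitive root of 47 is 5.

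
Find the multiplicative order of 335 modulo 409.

408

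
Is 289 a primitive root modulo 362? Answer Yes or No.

No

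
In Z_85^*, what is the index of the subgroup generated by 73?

4

Since 73 ∈ (Z/85Z)^×, its order divides φ(85) = φ(5·17) = (5−1)·(17−1) = 4·16 = 64 = 2^6.
Divisors of 64: 1, 2, 4, 8, 16, 32, 64.
Compute 73^d (mod 85) for the divisors d until we hit 1:
73^1 ≡ 73 (mod 85)
73^2 ≡ 59 (mod 85)
73^4 ≡ 81 (mod 85)
73^8 ≡ 16 (mod 85)
73^16 ≡ 1 (mod 85) ✓
So ord_85(73) = 16, hence |⟨73⟩| = 16.
Index = |(Z/85Z)^×| / |⟨73⟩| = 64 / 16 = 4.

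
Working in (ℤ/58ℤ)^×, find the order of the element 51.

14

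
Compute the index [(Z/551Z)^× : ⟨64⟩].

ord(64) | φ(551) = φ(19·29) = (19−1)·(29−1) = 18·28 = 504 = 2^3 · 3^2 · 7.
Divisors of 504: 1, 2, 3, 4, 6, 7, 8, 9, 12, 14, 18, 21, 24, 28, 36, 42, 56, 63, 72, 84, 126, 168, 252, 504.
Check 64^d mod 551 for each divisor in increasing order:
64^1 ≡ 64 (mod 551)
64^2 ≡ 239 (mod 551)
64^3 ≡ 419 (mod 551)
64^4 ≡ 368 (mod 551)
64^6 ≡ 343 (mod 551)
64^7 ≡ 463 (mod 551)
64^8 ≡ 429 (mod 551)
64^9 ≡ 457 (mod 551)
64^12 ≡ 286 (mod 551)
64^14 ≡ 30 (mod 551)
64^18 ≡ 20 (mod 551)
64^21 ≡ 115 (mod 551)
64^24 ≡ 248 (mod 551)
64^28 ≡ 349 (mod 551)
64^36 ≡ 400 (mod 551)
64^42 ≡ 1 (mod 551) ✓
So ord_551(64) = 42, hence |⟨64⟩| = 42.
[(Z/551Z)^× : ⟨64⟩] = 504/42 = 12.

12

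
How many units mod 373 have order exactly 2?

φ(373) = 373 − 1 = 372 = 2^2 · 3 · 31.
(Z/373Z)^× is cyclic (|G| = 372); a cyclic group of order m has exactly φ(d) elements of each order d | m, and none otherwise.
2 | 372, and φ(2) = 2 − 1 = 1.

1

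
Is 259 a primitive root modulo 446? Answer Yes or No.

No

φ(446) = φ(2)·φ(223) = 1·222 = 222 = 2 · 3 · 37.
259 is a primitive root mod 446 iff 259^(φ(446)/q) ≢ 1 for every prime q | φ(446), i.e. q ∈ {2, 3, 37}.
259^111 ≡ 1 (mod 446)  [q = 2: ≡ 1 ✗]
259^74 ≡ 39 (mod 446)  [q = 3: ≢ 1 ✓]
259^6 ≡ 171 (mod 446)  [q = 37: ≢ 1 ✓]
The check at q = 2 fails, so 259 generates a proper subgroup.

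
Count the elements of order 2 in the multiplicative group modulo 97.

φ(97) = 97 − 1 = 96 = 2^5 · 3.
(Z/97Z)^× is cyclic (|G| = 96); a cyclic group of order m has exactly φ(d) elements of each order d | m, and none otherwise.
2 | 96, and φ(2) = 2 − 1 = 1.

1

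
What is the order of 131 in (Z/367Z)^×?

366

Since 131 ∈ (Z/367Z)^×, its order divides φ(367) = 367 − 1 = 366 = 2 · 3 · 61.
Divisors of 366: 1, 2, 3, 6, 61, 122, 183, 366.
Check 131^d mod 367 for each divisor in increasing order:
131^1 ≡ 131 (mod 367)
131^2 ≡ 279 (mod 367)
131^3 ≡ 216 (mod 367)
131^6 ≡ 47 (mod 367)
131^61 ≡ 84 (mod 367)
131^122 ≡ 83 (mod 367)
131^183 ≡ 366 (mod 367)
131^366 ≡ 1 (mod 367) ✓
Hence ord(131) = 366.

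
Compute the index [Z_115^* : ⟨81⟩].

8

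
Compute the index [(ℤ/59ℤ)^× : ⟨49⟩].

2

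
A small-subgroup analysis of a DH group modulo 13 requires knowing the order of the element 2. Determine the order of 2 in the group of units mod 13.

12

ord(2) | φ(13) = 13 − 1 = 12 = 2^2 · 3.
Divisors of 12: 1, 2, 3, 4, 6, 12.
Compute 2^d (mod 13) for the divisors d until we hit 1:
2^1 ≡ 2
2^2 ≡ 4
2^3 ≡ 8
2^4 ≡ 3
2^6 ≡ 12
2^12 ≡ 1
The smallest such exponent is 12, so the order of 2 is 12.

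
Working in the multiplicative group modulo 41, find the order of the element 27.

8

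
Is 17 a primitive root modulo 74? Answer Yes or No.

Yes

φ(74) = φ(2)·φ(37) = 1·36 = 36 = 2^2 · 3^2.
Test 17^(36/q) mod 74 for each prime factor q of 36:
17^18 ≡ 73 (mod 74)  [q = 2: ≢ 1 ✓]
17^12 ≡ 63 (mod 74)  [q = 3: ≢ 1 ✓]
All checks pass, so 17 has order 36 and is a primitive root modulo 74.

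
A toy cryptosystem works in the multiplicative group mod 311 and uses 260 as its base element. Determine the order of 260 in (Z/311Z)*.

31

The order of 260 must divide φ(311) = 311 − 1 = 310 = 2 · 5 · 31.
Divisors of 310: 1, 2, 5, 10, 31, 62, 155, 310.
Compute 260^d (mod 311) for the divisors d until we hit 1:
260^1 ≡ 260
260^2 ≡ 113
260^5 ≡ 15
260^10 ≡ 225
260^31 ≡ 1
Therefore the multiplicative order of 260 modulo 311 is 31.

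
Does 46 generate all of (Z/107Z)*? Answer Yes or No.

φ(107) = 107 − 1 = 106 = 2 · 53.
It suffices to check that the order of 46 is not a proper divisor of 106: compute 46^(106/q) for q ∈ {2, 53}.
46^53 ≡ 106 (mod 107)  [q = 2: ≢ 1 ✓]
46^2 ≡ 83 (mod 107)  [q = 53: ≢ 1 ✓]
All checks pass, so 46 has order 106 and is a primitive root modulo 107.

Yes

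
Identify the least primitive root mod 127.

3

φ(127) = 127 − 1 = 126 = 2 · 3^2 · 7.
g is a primitive root iff g^(126/q) ≢ 1 (mod 127) for each prime q ∈ {2, 3, 7}.
g = 2: 2^63 ≡ 1 — hits 1, so not a primitive root.
g = 3: 3^63 ≡ 126; 3^42 ≡ 107; 3^18 ≡ 4 — none is 1, so 3 is a primitive root.
So 3 is the smallest generator of (Z/127Z)^×.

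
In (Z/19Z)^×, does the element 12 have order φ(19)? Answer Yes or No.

No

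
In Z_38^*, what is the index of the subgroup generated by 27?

3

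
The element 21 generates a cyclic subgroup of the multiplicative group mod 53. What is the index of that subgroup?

1

By Lagrange's theorem, ord_53(21) divides φ(53) = 53 − 1 = 52 = 2^2 · 13.
Divisors of 52: 1, 2, 4, 13, 26, 52.
Evaluate successive powers at the divisors of 52:
21^1 ≡ 21
21^2 ≡ 17
21^4 ≡ 24
21^13 ≡ 23
21^26 ≡ 52
21^52 ≡ 1
So ord_53(21) = 52, hence |⟨21⟩| = 52.
Index = |(Z/53Z)^×| / |⟨21⟩| = 52 / 52 = 1.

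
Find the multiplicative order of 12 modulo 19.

By Lagrange's theorem, ord_19(12) divides φ(19) = 19 − 1 = 18 = 2 · 3^2.
Divisors of 18: 1, 2, 3, 6, 9, 18.
Evaluate successive powers at the divisors of 18:
12^1 ≡ 12 (mod 19)
12^2 ≡ 11 (mod 19)
12^3 ≡ 18 (mod 19)
12^6 ≡ 1 (mod 19) ✓
Hence ord(12) = 6.

6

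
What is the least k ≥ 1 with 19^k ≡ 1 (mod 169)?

12

Since 19 ∈ (Z/169Z)^×, its order divides φ(169) = φ(13^2) = 13·(13−1) = 156 = 2^2 · 3 · 13.
Divisors of 156: 1, 2, 3, 4, 6, 12, 13, 26, 39, 52, 78, 156.
Check 19^d mod 169 for each divisor in increasing order:
19^1 ≡ 19 (mod 169)
19^2 ≡ 23 (mod 169)
19^3 ≡ 99 (mod 169)
19^4 ≡ 22 (mod 169)
19^6 ≡ 168 (mod 169)
19^12 ≡ 1 (mod 169) ✓
The smallest such exponent is 12, so the order of 19 is 12.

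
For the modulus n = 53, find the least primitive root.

2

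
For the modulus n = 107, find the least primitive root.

2

φ(107) = 107 − 1 = 106 = 2 · 53.
g is a primitive root iff g^(106/q) ≢ 1 (mod 107) for each prime q ∈ {2, 53}.
g = 2: 2^53 ≡ 106; 2^2 ≡ 4 — none is 1, so 2 is a primitive root.
Hence the least primitive root of 107 is 2.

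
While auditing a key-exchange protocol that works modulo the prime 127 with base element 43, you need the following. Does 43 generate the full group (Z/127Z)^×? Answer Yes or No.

Yes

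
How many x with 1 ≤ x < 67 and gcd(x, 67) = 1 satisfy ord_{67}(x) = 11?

φ(67) = 67 − 1 = 66 = 2 · 3 · 11.
(Z/67Z)^× is cyclic (|G| = 66); a cyclic group of order m has exactly φ(d) elements of each order d | m, and none otherwise.
11 | 66, and φ(11) = 11 − 1 = 10.

10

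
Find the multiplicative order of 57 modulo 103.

6

Since 57 ∈ (Z/103Z)^×, its order divides φ(103) = 103 − 1 = 102 = 2 · 3 · 17.
Divisors of 102: 1, 2, 3, 6, 17, 34, 51, 102.
Check 57^d mod 103 for each divisor in increasing order:
57^1 ≡ 57
57^2 ≡ 56
57^3 ≡ 102
57^6 ≡ 1
The smallest such exponent is 6, so the order of 57 is 6.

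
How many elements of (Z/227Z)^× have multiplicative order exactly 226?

φ(227) = 227 − 1 = 226 = 2 · 113.
(Z/227Z)^× is cyclic (|G| = 226); a cyclic group of order m has exactly φ(d) elements of each order d | m, and none otherwise.
226 = 2 · 113 divides 226, and φ(226) = 112.

112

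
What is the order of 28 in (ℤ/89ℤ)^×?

The order of 28 must divide φ(89) = 89 − 1 = 88 = 2^3 · 11.
Divisors of 88: 1, 2, 4, 8, 11, 22, 44, 88.
Compute 28^d (mod 89) for the divisors d until we hit 1:
28^1 ≡ 28
28^2 ≡ 72
28^4 ≡ 22
28^8 ≡ 39
28^11 ≡ 37
28^22 ≡ 34
28^44 ≡ 88
28^88 ≡ 1
So ord_89(28) = 88.

88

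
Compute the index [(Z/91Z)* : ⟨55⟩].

12

The order of 55 must divide φ(91) = φ(7·13) = (7−1)·(13−1) = 6·12 = 72 = 2^3 · 3^2.
Divisors of 72: 1, 2, 3, 4, 6, 8, 9, 12, 18, 24, 36, 72.
Test each divisor d:
55^1 ≡ 55 (mod 91)
55^2 ≡ 22 (mod 91)
55^3 ≡ 27 (mod 91)
55^4 ≡ 29 (mod 91)
55^6 ≡ 1 (mod 91) ✓
Thus |⟨55⟩| = ord(55) = 6.
Index = |(Z/91Z)^×| / |⟨55⟩| = 72 / 6 = 12.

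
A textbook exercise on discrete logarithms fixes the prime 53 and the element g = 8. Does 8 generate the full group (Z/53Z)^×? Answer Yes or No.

Yes

φ(53) = 53 − 1 = 52 = 2^2 · 13.
Test 8^(52/q) mod 53 for each prime factor q of 52:
8^26 ≡ 52 (mod 53)  [q = 2: ≢ 1 ✓]
8^4 ≡ 15 (mod 53)  [q = 13: ≢ 1 ✓]
Every test exponent gives a nontrivial residue, hence 8 generates the full group.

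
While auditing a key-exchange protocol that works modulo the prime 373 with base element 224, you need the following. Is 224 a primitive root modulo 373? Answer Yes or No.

Yes

φ(373) = 373 − 1 = 372 = 2^2 · 3 · 31.
It suffices to check that the order of 224 is not a proper divisor of 372: compute 224^(372/q) for q ∈ {2, 3, 31}.
224^186 ≡ 372 (mod 373)  [q = 2: ≢ 1 ✓]
224^124 ≡ 88 (mod 373)  [q = 3: ≢ 1 ✓]
224^12 ≡ 75 (mod 373)  [q = 31: ≢ 1 ✓]
Every test exponent gives a nontrivial residue, hence 224 generates the full group.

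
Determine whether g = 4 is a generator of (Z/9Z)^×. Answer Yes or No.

φ(9) = φ(3^2) = 3·(3−1) = 6 = 2 · 3.
An element g generates (Z/9Z)^× iff g^(6/q) ≢ 1 (mod 9) for each prime q ∈ {2, 3}.
4^3 ≡ 1 (mod 9)  [q = 2: ≡ 1 ✗]
4^2 ≡ 7 (mod 9)  [q = 3: ≢ 1 ✓]
The check at q = 2 fails, so 4 generates a proper subgroup.

No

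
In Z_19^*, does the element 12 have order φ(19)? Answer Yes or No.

No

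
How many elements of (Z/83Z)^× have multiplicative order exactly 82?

40

φ(83) = 83 − 1 = 82 = 2 · 41.
(Z/83Z)^× is cyclic (|G| = 82); a cyclic group of order m has exactly φ(d) elements of each order d | m, and none otherwise.
82 = 2 · 41 divides 82, and φ(82) = 40.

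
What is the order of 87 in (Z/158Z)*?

By Lagrange's theorem, ord_158(87) divides φ(158) = φ(2)·φ(79) = 1·78 = 78 = 2 · 3 · 13.
Divisors of 78: 1, 2, 3, 6, 13, 26, 39, 78.
Compute 87^d (mod 158) for the divisors d until we hit 1:
87^1 ≡ 87
87^2 ≡ 143
87^3 ≡ 117
87^6 ≡ 101
87^13 ≡ 1
Therefore the multiplicative order of 87 modulo 158 is 13.

13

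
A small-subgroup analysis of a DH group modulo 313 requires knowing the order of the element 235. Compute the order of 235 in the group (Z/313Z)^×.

ord(235) | φ(313) = 313 − 1 = 312 = 2^3 · 3 · 13.
Divisors of 312: 1, 2, 3, 4, 6, 8, 12, 13, 24, 26, 39, 52, 78, 104, 156, 312.
Test each divisor d:
235^1 ≡ 235
235^2 ≡ 137
235^3 ≡ 269
235^4 ≡ 302
235^6 ≡ 58
235^8 ≡ 121
235^12 ≡ 234
235^13 ≡ 215
235^24 ≡ 294
235^26 ≡ 214
235^39 ≡ 312
235^52 ≡ 98
235^78 ≡ 1
The smallest such exponent is 78, so the order of 235 is 78.

78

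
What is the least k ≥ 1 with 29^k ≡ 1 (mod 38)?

By Lagrange's theorem, ord_38(29) divides φ(38) = φ(2)·φ(19) = 1·18 = 18 = 2 · 3^2.
Divisors of 18: 1, 2, 3, 6, 9, 18.
Compute 29^d (mod 38) for the divisors d until we hit 1:
29^1 ≡ 29 (mod 38)
29^2 ≡ 5 (mod 38)
29^3 ≡ 31 (mod 38)
29^6 ≡ 11 (mod 38)
29^9 ≡ 37 (mod 38)
29^18 ≡ 1 (mod 38) ✓
Therefore the multiplicative order of 29 modulo 38 is 18.

18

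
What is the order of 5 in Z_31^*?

By Lagrange's theorem, ord_31(5) divides φ(31) = 31 − 1 = 30 = 2 · 3 · 5.
Divisors of 30: 1, 2, 3, 5, 6, 10, 15, 30.
Check 5^d mod 31 for each divisor in increasing order:
5^1 ≡ 5
5^2 ≡ 25
5^3 ≡ 1
Hence ord(5) = 3.

3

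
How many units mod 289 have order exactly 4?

2

φ(289) = φ(17^2) = 17·(17−1) = 272 = 2^4 · 17.
(Z/289Z)^× is cyclic (|G| = 272); a cyclic group of order m has exactly φ(d) elements of each order d | m, and none otherwise.
4 = 2^2 divides 272, and φ(4) = 2.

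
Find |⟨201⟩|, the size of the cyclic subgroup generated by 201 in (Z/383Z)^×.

191

Since 201 ∈ (Z/383Z)^×, its order divides φ(383) = 383 − 1 = 382 = 2 · 191.
Divisors of 382: 1, 2, 191, 382.
Test each divisor d:
201^1 ≡ 201 (mod 383)
201^2 ≡ 186 (mod 383)
201^191 ≡ 1 (mod 383) ✓
Hence ord(201) = 191.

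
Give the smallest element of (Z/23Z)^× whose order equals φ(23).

5

φ(23) = 23 − 1 = 22 = 2 · 11.
Test candidates g = 2, 3, … against the prime factors q ∈ {2, 11} of φ(23): g is a generator iff g^(22/q) ≢ 1 for every such q.
g = 2: 2^11 ≡ 1 — hits 1, so not a primitive root.
g = 3: 3^11 ≡ 1 — hits 1, so not a primitive root.
g = 4: 4^11 ≡ 1 — hits 1, so not a primitive root.
g = 5: 5^11 ≡ 22; 5^2 ≡ 2 — none is 1, so 5 is a primitive root.
The smallest primitive root modulo 23 is 5.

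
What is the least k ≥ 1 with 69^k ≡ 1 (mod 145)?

Since 69 ∈ (Z/145Z)^×, its order divides φ(145) = φ(5·29) = (5−1)·(29−1) = 4·28 = 112 = 2^4 · 7.
Divisors of 112: 1, 2, 4, 7, 8, 14, 16, 28, 56, 112.
Test each divisor d:
69^1 ≡ 69 (mod 145)
69^2 ≡ 121 (mod 145)
69^4 ≡ 141 (mod 145)
69^7 ≡ 99 (mod 145)
69^8 ≡ 16 (mod 145)
69^14 ≡ 86 (mod 145)
69^16 ≡ 111 (mod 145)
69^28 ≡ 1 (mod 145) ✓
Therefore the multiplicative order of 69 modulo 145 is 28.

28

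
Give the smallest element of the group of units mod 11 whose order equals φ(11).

φ(11) = 11 − 1 = 10 = 2 · 5.
g is a primitive root iff g^(10/q) ≢ 1 (mod 11) for each prime q ∈ {2, 5}.
g = 2: 2^5 ≡ 10; 2^2 ≡ 4 — none is 1, so 2 is a primitive root.
The smallest primitive root modulo 11 is 2.

2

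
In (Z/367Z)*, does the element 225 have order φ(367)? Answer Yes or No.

No

φ(367) = 367 − 1 = 366 = 2 · 3 · 61.
225 is a primitive root mod 367 iff 225^(φ(367)/q) ≢ 1 for every prime q | φ(367), i.e. q ∈ {2, 3, 61}.
225^183 ≡ 1 (mod 367)  [q = 2: ≡ 1 ✗]
225^122 ≡ 1 (mod 367)  [q = 3: ≡ 1 ✗]
225^6 ≡ 281 (mod 367)  [q = 61: ≢ 1 ✓]
Since 225^183 ≡ 1, the order of 225 divides 183 < 366, so 225 is not a primitive root.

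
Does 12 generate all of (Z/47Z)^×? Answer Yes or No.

No

φ(47) = 47 − 1 = 46 = 2 · 23.
An element g generates (Z/47Z)^× iff g^(46/q) ≢ 1 (mod 47) for each prime q ∈ {2, 23}.
12^23 ≡ 1 (mod 47)  [q = 2: ≡ 1 ✗]
12^2 ≡ 3 (mod 47)  [q = 23: ≢ 1 ✓]
Since 12^23 ≡ 1, the order of 12 divides 23 < 46, so 12 is not a primitive root.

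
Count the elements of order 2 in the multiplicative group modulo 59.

φ(59) = 59 − 1 = 58 = 2 · 29.
In a cyclic group of order 58, there are φ(d) elements of order d for each divisor d of 58, and zero for non-divisors.
2 | 58, and φ(2) = 2 − 1 = 1.

1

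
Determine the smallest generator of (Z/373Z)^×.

2

φ(373) = 373 − 1 = 372 = 2^2 · 3 · 31.
Test candidates g = 2, 3, … against the prime factors q ∈ {2, 3, 31} of φ(373): g is a generator iff g^(372/q) ≢ 1 for every such q.
g = 2: 2^186 ≡ 372; 2^124 ≡ 284; 2^12 ≡ 366 — none is 1, so 2 is a primitive root.
Hence the least primitive root of 373 is 2.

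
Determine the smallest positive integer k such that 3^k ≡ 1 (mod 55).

ord(3) | φ(55) = φ(5·11) = (5−1)·(11−1) = 4·10 = 40 = 2^3 · 5.
Divisors of 40: 1, 2, 4, 5, 8, 10, 20, 40.
Evaluate successive powers at the divisors of 40:
3^1 ≡ 3 (mod 55)
3^2 ≡ 9 (mod 55)
3^4 ≡ 26 (mod 55)
3^5 ≡ 23 (mod 55)
3^8 ≡ 16 (mod 55)
3^10 ≡ 34 (mod 55)
3^20 ≡ 1 (mod 55) ✓
The smallest such exponent is 20, so the order of 3 is 20.

20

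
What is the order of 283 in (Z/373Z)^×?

93

By Lagrange's theorem, ord_373(283) divides φ(373) = 373 − 1 = 372 = 2^2 · 3 · 31.
Divisors of 372: 1, 2, 3, 4, 6, 12, 31, 62, 93, 124, 186, 372.
Test each divisor d:
283^1 ≡ 283
283^2 ≡ 267
283^3 ≡ 215
283^4 ≡ 46
283^6 ≡ 346
283^12 ≡ 356
283^31 ≡ 284
283^62 ≡ 88
283^93 ≡ 1
Hence ord(283) = 93.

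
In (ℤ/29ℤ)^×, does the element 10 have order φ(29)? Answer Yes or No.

φ(29) = 29 − 1 = 28 = 2^2 · 7.
10 is a primitive root mod 29 iff 10^(φ(29)/q) ≢ 1 for every prime q | φ(29), i.e. q ∈ {2, 7}.
10^14 ≡ 28 (mod 29)  [q = 2: ≢ 1 ✓]
10^4 ≡ 24 (mod 29)  [q = 7: ≢ 1 ✓]
Every test exponent gives a nontrivial residue, hence 10 generates the full group.

Yes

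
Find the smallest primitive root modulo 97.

φ(97) = 97 − 1 = 96 = 2^5 · 3.
Test candidates g = 2, 3, … against the prime factors q ∈ {2, 3} of φ(97): g is a generator iff g^(96/q) ≢ 1 for every such q.
g = 2: 2^48 ≡ 1 — hits 1, so not a primitive root.
g = 3: 3^48 ≡ 1 — hits 1, so not a primitive root.
g = 4: 4^48 ≡ 1 — hits 1, so not a primitive root.
g = 5: 5^48 ≡ 96; 5^32 ≡ 35 — none is 1, so 5 is a primitive root.
The smallest primitive root modulo 97 is 5.

5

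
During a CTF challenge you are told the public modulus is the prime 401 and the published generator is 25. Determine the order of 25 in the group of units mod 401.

By Lagrange's theorem, ord_401(25) divides φ(401) = 401 − 1 = 400 = 2^4 · 5^2.
Divisors of 400: 1, 2, 4, 5, 8, 10, 16, 20, 25, 40, 50, 80, 100, 200, 400.
Check 25^d mod 401 for each divisor in increasing order:
25^1 ≡ 25 (mod 401)
25^2 ≡ 224 (mod 401)
25^4 ≡ 51 (mod 401)
25^5 ≡ 72 (mod 401)
25^8 ≡ 195 (mod 401)
25^10 ≡ 372 (mod 401)
25^16 ≡ 331 (mod 401)
25^20 ≡ 39 (mod 401)
25^25 ≡ 1 (mod 401) ✓
So ord_401(25) = 25.

25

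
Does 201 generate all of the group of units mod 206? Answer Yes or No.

φ(206) = φ(2)·φ(103) = 1·102 = 102 = 2 · 3 · 17.
Test 201^(102/q) mod 206 for each prime factor q of 102:
201^51 ≡ 1 (mod 206)  [q = 2: ≡ 1 ✗]
201^34 ≡ 159 (mod 206)  [q = 3: ≢ 1 ✓]
201^6 ≡ 175 (mod 206)  [q = 17: ≢ 1 ✓]
The check at q = 2 fails, so 201 generates a proper subgroup.

No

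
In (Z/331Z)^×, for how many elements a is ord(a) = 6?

φ(331) = 331 − 1 = 330 = 2 · 3 · 5 · 11.
In a cyclic group of order 330, there are φ(d) elements of order d for each divisor d of 330, and zero for non-divisors.
6 = 2 · 3 divides 330, and φ(6) = 2.

2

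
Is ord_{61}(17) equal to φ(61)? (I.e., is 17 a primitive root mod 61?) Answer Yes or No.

Yes

φ(61) = 61 − 1 = 60 = 2^2 · 3 · 5.
Test 17^(60/q) mod 61 for each prime factor q of 60:
17^30 ≡ 60 (mod 61)  [q = 2: ≢ 1 ✓]
17^20 ≡ 13 (mod 61)  [q = 3: ≢ 1 ✓]
17^12 ≡ 20 (mod 61)  [q = 5: ≢ 1 ✓]
All checks pass, so 17 has order 60 and is a primitive root modulo 61.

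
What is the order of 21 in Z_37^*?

By Lagrange's theorem, ord_37(21) divides φ(37) = 37 − 1 = 36 = 2^2 · 3^2.
Divisors of 36: 1, 2, 3, 4, 6, 9, 12, 18, 36.
Compute 21^d (mod 37) for the divisors d until we hit 1:
21^1 ≡ 21
21^2 ≡ 34
21^3 ≡ 11
21^4 ≡ 9
21^6 ≡ 10
21^9 ≡ 36
21^12 ≡ 26
21^18 ≡ 1
So ord_37(21) = 18.

18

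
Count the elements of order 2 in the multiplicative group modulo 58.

1

φ(58) = φ(2)·φ(29) = 1·28 = 28 = 2^2 · 7.
Since (Z/58Z)^× is cyclic of order 28, the number of elements of order d is φ(d) when d | 28 and 0 otherwise.
2 | 28, and φ(2) = 2 − 1 = 1.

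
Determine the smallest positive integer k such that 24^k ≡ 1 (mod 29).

7

By Lagrange's theorem, ord_29(24) divides φ(29) = 29 − 1 = 28 = 2^2 · 7.
Divisors of 28: 1, 2, 4, 7, 14, 28.
Check 24^d mod 29 for each divisor in increasing order:
24^1 ≡ 24
24^2 ≡ 25
24^4 ≡ 16
24^7 ≡ 1
Hence ord(24) = 7.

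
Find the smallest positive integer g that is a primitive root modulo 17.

φ(17) = 17 − 1 = 16 = 2^4.
g is a primitive root iff g^(16/q) ≢ 1 (mod 17) for each prime q ∈ {2}.
g = 2: 2^8 ≡ 1 — hits 1, so not a primitive root.
g = 3: 3^8 ≡ 16 — none is 1, so 3 is a primitive root.
So 3 is the smallest generator of (Z/17Z)^×.

3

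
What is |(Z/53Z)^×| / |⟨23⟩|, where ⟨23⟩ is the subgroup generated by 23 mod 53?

13

Since 23 ∈ (Z/53Z)^×, its order divides φ(53) = 53 − 1 = 52 = 2^2 · 13.
Divisors of 52: 1, 2, 4, 13, 26, 52.
Check 23^d mod 53 for each divisor in increasing order:
23^1 ≡ 23
23^2 ≡ 52
23^4 ≡ 1
So ord_53(23) = 4, hence |⟨23⟩| = 4.
[(Z/53Z)^× : ⟨23⟩] = 52/4 = 13.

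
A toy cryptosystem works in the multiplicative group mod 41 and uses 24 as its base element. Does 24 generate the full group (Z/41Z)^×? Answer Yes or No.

Yes

φ(41) = 41 − 1 = 40 = 2^3 · 5.
An element g generates (Z/41Z)^× iff g^(40/q) ≢ 1 (mod 41) for each prime q ∈ {2, 5}.
24^20 ≡ 40 (mod 41)  [q = 2: ≢ 1 ✓]
24^8 ≡ 16 (mod 41)  [q = 5: ≢ 1 ✓]
All checks pass, so 24 has order 40 and is a primitive root modulo 41.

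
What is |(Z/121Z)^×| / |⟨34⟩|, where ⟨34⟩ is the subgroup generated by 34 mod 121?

The order of 34 must divide φ(121) = φ(11^2) = 11·(11−1) = 110 = 2 · 5 · 11.
Divisors of 110: 1, 2, 5, 10, 11, 22, 55, 110.
Evaluate successive powers at the divisors of 110:
34^1 ≡ 34 (mod 121)
34^2 ≡ 67 (mod 121)
34^5 ≡ 45 (mod 121)
34^10 ≡ 89 (mod 121)
34^11 ≡ 1 (mod 121) ✓
So ord_121(34) = 11, hence |⟨34⟩| = 11.
The index is φ(121) / ord(34) = 110 / 11 = 10.

10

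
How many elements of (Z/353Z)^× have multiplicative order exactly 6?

0

φ(353) = 353 − 1 = 352 = 2^5 · 11.
In a cyclic group of order 352, there are φ(d) elements of order d for each divisor d of 352, and zero for non-divisors.
Here 352 is not a multiple of 6, so there are no elements of order 6.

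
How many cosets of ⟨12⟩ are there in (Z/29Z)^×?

7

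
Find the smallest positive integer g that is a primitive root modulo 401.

3

φ(401) = 401 − 1 = 400 = 2^4 · 5^2.
g is a primitive root iff g^(400/q) ≢ 1 (mod 401) for each prime q ∈ {2, 5}.
g = 2: 2^200 ≡ 1 — hits 1, so not a primitive root.
g = 3: 3^200 ≡ 400; 3^80 ≡ 72 — none is 1, so 3 is a primitive root.
The smallest primitive root modulo 401 is 3.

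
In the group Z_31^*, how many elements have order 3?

φ(31) = 31 − 1 = 30 = 2 · 3 · 5.
Since (Z/31Z)^× is cyclic of order 30, the number of elements of order d is φ(d) when d | 30 and 0 otherwise.
3 | 30, and φ(3) = 3 − 1 = 2.

2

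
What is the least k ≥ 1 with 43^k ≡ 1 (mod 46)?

Since 43 ∈ (Z/46Z)^×, its order divides φ(46) = φ(2)·φ(23) = 1·22 = 22 = 2 · 11.
Divisors of 22: 1, 2, 11, 22.
Evaluate successive powers at the divisors of 22:
43^1 ≡ 43 (mod 46)
43^2 ≡ 9 (mod 46)
43^11 ≡ 45 (mod 46)
43^22 ≡ 1 (mod 46) ✓
Hence ord(43) = 22.

22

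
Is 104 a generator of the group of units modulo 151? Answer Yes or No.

φ(151) = 151 − 1 = 150 = 2 · 3 · 5^2.
104 is a primitive root mod 151 iff 104^(φ(151)/q) ≢ 1 for every prime q | φ(151), i.e. q ∈ {2, 3, 5}.
104^75 ≡ 150 (mod 151)  [q = 2: ≢ 1 ✓]
104^50 ≡ 118 (mod 151)  [q = 3: ≢ 1 ✓]
104^30 ≡ 59 (mod 151)  [q = 5: ≢ 1 ✓]
All checks pass, so 104 has order 150 and is a primitive root modulo 151.

Yes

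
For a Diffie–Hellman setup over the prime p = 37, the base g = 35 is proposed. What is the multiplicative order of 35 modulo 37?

36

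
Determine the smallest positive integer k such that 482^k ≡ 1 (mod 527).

The order of 482 must divide φ(527) = φ(17·31) = (17−1)·(31−1) = 16·30 = 480 = 2^5 · 3 · 5.
Divisors of 480: 1, 2, 3, 4, 5, 6, 8, 10, 12, 15, 16, 20, 24, 30, 32, 40, 48, 60, 80, 96, 120, 160, 240, 480.
Compute 482^d (mod 527) for the divisors d until we hit 1:
482^1 ≡ 482 (mod 527)
482^2 ≡ 444 (mod 527)
482^3 ≡ 46 (mod 527)
482^4 ≡ 38 (mod 527)
482^5 ≡ 398 (mod 527)
482^6 ≡ 8 (mod 527)
482^8 ≡ 390 (mod 527)
482^10 ≡ 304 (mod 527)
482^12 ≡ 64 (mod 527)
482^15 ≡ 309 (mod 527)
482^16 ≡ 324 (mod 527)
482^20 ≡ 191 (mod 527)
482^24 ≡ 407 (mod 527)
482^30 ≡ 94 (mod 527)
482^32 ≡ 103 (mod 527)
482^40 ≡ 118 (mod 527)
482^48 ≡ 171 (mod 527)
482^60 ≡ 404 (mod 527)
482^80 ≡ 222 (mod 527)
482^96 ≡ 256 (mod 527)
482^120 ≡ 373 (mod 527)
482^160 ≡ 273 (mod 527)
482^240 ≡ 1 (mod 527) ✓
Therefore the multiplicative order of 482 modulo 527 is 240.

240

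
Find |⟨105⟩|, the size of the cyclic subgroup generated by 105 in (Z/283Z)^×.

141

The order of 105 must divide φ(283) = 283 − 1 = 282 = 2 · 3 · 47.
Divisors of 282: 1, 2, 3, 6, 47, 94, 141, 282.
Check 105^d mod 283 for each divisor in increasing order:
105^1 ≡ 105 (mod 283)
105^2 ≡ 271 (mod 283)
105^3 ≡ 155 (mod 283)
105^6 ≡ 253 (mod 283)
105^47 ≡ 238 (mod 283)
105^94 ≡ 44 (mod 283)
105^141 ≡ 1 (mod 283) ✓
So ord_283(105) = 141.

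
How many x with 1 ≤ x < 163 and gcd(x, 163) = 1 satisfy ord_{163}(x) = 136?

φ(163) = 163 − 1 = 162 = 2 · 3^4.
(Z/163Z)^× is cyclic (|G| = 162); a cyclic group of order m has exactly φ(d) elements of each order d | m, and none otherwise.
136 does not divide 162, so no element of (Z/163Z)^× has order 136.

0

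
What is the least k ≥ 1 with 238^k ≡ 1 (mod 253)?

The order of 238 must divide φ(253) = φ(11·23) = (11−1)·(23−1) = 10·22 = 220 = 2^2 · 5 · 11.
Divisors of 220: 1, 2, 4, 5, 10, 11, 20, 22, 44, 55, 110, 220.
Evaluate successive powers at the divisors of 220:
238^1 ≡ 238
238^2 ≡ 225
238^4 ≡ 25
238^5 ≡ 131
238^10 ≡ 210
238^11 ≡ 139
238^20 ≡ 78
238^22 ≡ 93
238^44 ≡ 47
238^55 ≡ 208
238^110 ≡ 1
Therefore the multiplicative order of 238 modulo 253 is 110.

110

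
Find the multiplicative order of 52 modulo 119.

6

By Lagrange's theorem, ord_119(52) divides φ(119) = φ(7·17) = (7−1)·(17−1) = 6·16 = 96 = 2^5 · 3.
Divisors of 96: 1, 2, 3, 4, 6, 8, 12, 16, 24, 32, 48, 96.
Test each divisor d:
52^1 ≡ 52
52^2 ≡ 86
52^3 ≡ 69
52^4 ≡ 18
52^6 ≡ 1
Therefore the multiplicative order of 52 modulo 119 is 6.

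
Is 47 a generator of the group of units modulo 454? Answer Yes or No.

No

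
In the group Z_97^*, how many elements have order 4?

φ(97) = 97 − 1 = 96 = 2^5 · 3.
In a cyclic group of order 96, there are φ(d) elements of order d for each divisor d of 96, and zero for non-divisors.
4 = 2^2 divides 96, and φ(4) = 2.

2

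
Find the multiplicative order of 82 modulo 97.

Since 82 ∈ (Z/97Z)^×, its order divides φ(97) = 97 − 1 = 96 = 2^5 · 3.
Divisors of 96: 1, 2, 3, 4, 6, 8, 12, 16, 24, 32, 48, 96.
Test each divisor d:
82^1 ≡ 82
82^2 ≡ 31
82^3 ≡ 20
82^4 ≡ 88
82^6 ≡ 12
82^8 ≡ 81
82^12 ≡ 47
82^16 ≡ 62
82^24 ≡ 75
82^32 ≡ 61
82^48 ≡ 96
82^96 ≡ 1
Hence ord(82) = 96.

96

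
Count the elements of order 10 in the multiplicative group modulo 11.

φ(11) = 11 − 1 = 10 = 2 · 5.
Since (Z/11Z)^× is cyclic of order 10, the number of elements of order d is φ(d) when d | 10 and 0 otherwise.
10 = 2 · 5 divides 10, and φ(10) = 4.

4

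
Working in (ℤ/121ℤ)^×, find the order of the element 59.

55

The order of 59 must divide φ(121) = φ(11^2) = 11·(11−1) = 110 = 2 · 5 · 11.
Divisors of 110: 1, 2, 5, 10, 11, 22, 55, 110.
Compute 59^d (mod 121) for the divisors d until we hit 1:
59^1 ≡ 59 (mod 121)
59^2 ≡ 93 (mod 121)
59^5 ≡ 34 (mod 121)
59^10 ≡ 67 (mod 121)
59^11 ≡ 81 (mod 121)
59^22 ≡ 27 (mod 121)
59^55 ≡ 1 (mod 121) ✓
The smallest such exponent is 55, so the order of 59 is 55.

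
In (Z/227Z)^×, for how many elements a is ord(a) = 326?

0

φ(227) = 227 − 1 = 226 = 2 · 113.
(Z/227Z)^× is cyclic (|G| = 226); a cyclic group of order m has exactly φ(d) elements of each order d | m, and none otherwise.
Since 326 ∤ 226, the count is 0.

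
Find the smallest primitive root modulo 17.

3

φ(17) = 17 − 1 = 16 = 2^4.
Test candidates g = 2, 3, … against the prime factors q ∈ {2} of φ(17): g is a generator iff g^(16/q) ≢ 1 for every such q.
g = 2: 2^8 ≡ 1 — hits 1, so not a primitive root.
g = 3: 3^8 ≡ 16 — none is 1, so 3 is a primitive root.
The smallest primitive root modulo 17 is 3.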